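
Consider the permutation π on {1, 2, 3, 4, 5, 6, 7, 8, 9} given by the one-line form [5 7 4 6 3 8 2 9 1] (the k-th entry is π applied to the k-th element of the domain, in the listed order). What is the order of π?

14

Decomposing into disjoint cycles gives cycle lengths 7, 2.
The order of π is the least common multiple of its cycle lengths: lcm(7, 2) = 14.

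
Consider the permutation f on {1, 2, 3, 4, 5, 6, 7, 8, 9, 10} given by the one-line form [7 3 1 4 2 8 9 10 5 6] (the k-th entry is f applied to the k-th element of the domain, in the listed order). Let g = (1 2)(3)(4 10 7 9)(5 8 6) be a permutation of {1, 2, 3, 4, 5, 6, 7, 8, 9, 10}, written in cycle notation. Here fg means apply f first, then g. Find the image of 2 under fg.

First apply f: f(2) = 3, then g(3) = 3. Thus (fg)(2) = 3.

3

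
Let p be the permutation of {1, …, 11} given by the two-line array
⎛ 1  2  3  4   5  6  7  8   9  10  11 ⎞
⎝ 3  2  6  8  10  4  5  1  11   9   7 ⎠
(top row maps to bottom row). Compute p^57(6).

8

Tracing 6 → 4 → … returns to 6 after 5 steps, so 6 lies in a 5-cycle (1 3 6 4 8).
Since the cycle has length 5, p^57 acts on it the same as p^2 (57 mod 5 = 2).
Advancing 2 steps from 6: 6 → 4 → 8.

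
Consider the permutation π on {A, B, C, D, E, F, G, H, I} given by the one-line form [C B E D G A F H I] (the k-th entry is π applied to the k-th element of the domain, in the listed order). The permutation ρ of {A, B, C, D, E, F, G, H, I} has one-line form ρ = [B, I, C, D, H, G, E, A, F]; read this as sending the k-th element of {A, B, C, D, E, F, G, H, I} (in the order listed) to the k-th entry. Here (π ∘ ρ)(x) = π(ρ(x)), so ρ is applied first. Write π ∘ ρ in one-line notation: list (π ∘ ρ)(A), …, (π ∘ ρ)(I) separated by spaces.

(π ∘ ρ)(x) = π(ρ(x)). Computing each image: π(ρ(A)) = π(B) = B, π(ρ(B)) = π(I) = I, π(ρ(C)) = π(C) = E, π(ρ(D)) = π(D) = D, π(ρ(E)) = π(H) = H, π(ρ(F)) = π(G) = F, π(ρ(G)) = π(E) = G, π(ρ(H)) = π(A) = C, π(ρ(I)) = π(F) = A.
Hence π ∘ ρ = [B I E D H F G C A].

B I E D H F G C A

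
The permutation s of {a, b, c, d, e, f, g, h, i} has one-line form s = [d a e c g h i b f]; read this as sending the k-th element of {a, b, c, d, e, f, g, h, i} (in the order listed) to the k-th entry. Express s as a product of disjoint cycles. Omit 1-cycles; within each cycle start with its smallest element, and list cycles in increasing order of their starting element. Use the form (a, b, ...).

Start at a and follow images: a → d → c → e → g → i → f → h → b → a, giving the cycle (a, d, c, e, g, i, f, h, b).
Continuing from each remaining unvisited element yields (a, d, c, e, g, i, f, h, b).

(a, d, c, e, g, i, f, h, b)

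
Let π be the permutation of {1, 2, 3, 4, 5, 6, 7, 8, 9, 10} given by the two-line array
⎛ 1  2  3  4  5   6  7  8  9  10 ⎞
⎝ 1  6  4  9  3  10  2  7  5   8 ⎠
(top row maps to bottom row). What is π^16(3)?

3

Tracing 3 → 4 → … returns to 3 after 4 steps, so 3 lies in a 4-cycle (3, 4, 9, 5).
On a 4-cycle, π^4 is the identity, so π^16 = π^0 there (16 ≡ 0 mod 4).
So π^16(3) = 3.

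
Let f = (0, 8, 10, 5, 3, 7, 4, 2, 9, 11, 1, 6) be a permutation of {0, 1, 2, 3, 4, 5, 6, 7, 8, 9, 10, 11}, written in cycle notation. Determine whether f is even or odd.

The cycle lengths are 12.
A cycle of length ℓ contributes ℓ−1 transpositions, so f is a product of 11 transpositions — odd.

odd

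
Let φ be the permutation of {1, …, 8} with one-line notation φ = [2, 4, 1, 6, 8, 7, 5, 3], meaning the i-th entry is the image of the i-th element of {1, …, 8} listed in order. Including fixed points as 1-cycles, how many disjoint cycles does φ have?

The cycle decomposition is (1 2 4 6 7 5 8 3), which has 1 cycle (counting 1-cycles).

1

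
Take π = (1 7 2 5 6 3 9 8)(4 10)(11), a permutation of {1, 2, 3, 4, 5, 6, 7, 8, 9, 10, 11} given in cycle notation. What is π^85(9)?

9 lies in the 8-cycle (1 7 2 5 6 3 9 8).
Since the cycle has length 8, π^85 acts on it the same as π^5 (85 mod 8 = 5).
Stepping 5 places around the cycle: 9 → 8 → 1 → 7 → 2 → 5.

5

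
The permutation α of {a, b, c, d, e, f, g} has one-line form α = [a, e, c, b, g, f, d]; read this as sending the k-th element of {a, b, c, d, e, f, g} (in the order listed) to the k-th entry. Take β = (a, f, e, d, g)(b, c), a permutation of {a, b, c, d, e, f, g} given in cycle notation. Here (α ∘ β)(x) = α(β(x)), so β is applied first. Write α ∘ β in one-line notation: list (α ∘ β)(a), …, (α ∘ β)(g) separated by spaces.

Chase each element through β then α: a → f → f; b → c → c; c → b → e; d → g → d; e → d → b; f → e → g; g → a → a.
So α ∘ β in one-line form is f c e d b g a.

f c e d b g a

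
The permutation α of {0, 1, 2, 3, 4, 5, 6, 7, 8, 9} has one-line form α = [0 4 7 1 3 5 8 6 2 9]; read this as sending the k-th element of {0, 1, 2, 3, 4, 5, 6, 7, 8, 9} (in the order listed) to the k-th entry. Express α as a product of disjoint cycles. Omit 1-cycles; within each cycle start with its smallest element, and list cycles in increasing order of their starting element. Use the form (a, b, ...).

(1, 4, 3)(2, 7, 6, 8)

Iterating α from 1 gives 1 → 4 → 3 → 1; that is the 3-cycle (1, 4, 3).
Repeating from the next unused element and collecting all non-trivial cycles gives (1, 4, 3)(2, 7, 6, 8).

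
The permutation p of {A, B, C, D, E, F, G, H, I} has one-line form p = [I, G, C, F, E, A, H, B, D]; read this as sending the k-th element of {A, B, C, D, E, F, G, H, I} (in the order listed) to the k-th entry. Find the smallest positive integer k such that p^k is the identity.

Decomposing into disjoint cycles gives cycle lengths 4, 3, 1, 1.
The order of p is the least common multiple of its cycle lengths: lcm(4, 3) = 12.

12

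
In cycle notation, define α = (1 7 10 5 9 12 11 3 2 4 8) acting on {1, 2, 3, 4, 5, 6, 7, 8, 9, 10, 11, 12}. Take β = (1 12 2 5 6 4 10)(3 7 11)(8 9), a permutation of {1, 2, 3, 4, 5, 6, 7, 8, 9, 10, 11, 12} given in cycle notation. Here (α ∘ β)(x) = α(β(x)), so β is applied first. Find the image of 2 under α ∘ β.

First apply β: β(2) = 5, then α(5) = 9. Thus (α ∘ β)(2) = 9.

9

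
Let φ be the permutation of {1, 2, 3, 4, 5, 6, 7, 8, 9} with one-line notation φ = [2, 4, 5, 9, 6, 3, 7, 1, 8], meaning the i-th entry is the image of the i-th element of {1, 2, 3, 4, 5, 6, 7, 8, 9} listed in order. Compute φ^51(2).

Tracing 2 → 4 → … returns to 2 after 5 steps, so 2 lies in a 5-cycle (1, 2, 4, 9, 8).
Since the cycle has length 5, φ^51 acts on it the same as φ^1 (51 mod 5 = 1).
Stepping 1 place around the cycle: 2 → 4.

4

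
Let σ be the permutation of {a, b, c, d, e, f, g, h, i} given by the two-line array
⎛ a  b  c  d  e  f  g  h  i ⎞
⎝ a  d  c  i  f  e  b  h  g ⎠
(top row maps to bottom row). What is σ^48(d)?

Tracing d → i → … returns to d after 4 steps, so d lies in a 4-cycle (b d i g).
Since the cycle has length 4, σ^48 acts on it the same as σ^0 (48 mod 4 = 0).
So σ^48(d) = d.

d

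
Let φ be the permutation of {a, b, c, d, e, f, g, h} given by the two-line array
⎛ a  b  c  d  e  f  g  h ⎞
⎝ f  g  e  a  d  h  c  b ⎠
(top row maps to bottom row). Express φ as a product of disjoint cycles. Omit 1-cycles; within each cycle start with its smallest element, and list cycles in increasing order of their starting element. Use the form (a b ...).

Start at a and follow images: a → f → h → b → g → c → e → d → a, giving the cycle (a f h b g c e d).
Repeating from the next unused element and collecting all non-trivial cycles gives (a f h b g c e d).

(a f h b g c e d)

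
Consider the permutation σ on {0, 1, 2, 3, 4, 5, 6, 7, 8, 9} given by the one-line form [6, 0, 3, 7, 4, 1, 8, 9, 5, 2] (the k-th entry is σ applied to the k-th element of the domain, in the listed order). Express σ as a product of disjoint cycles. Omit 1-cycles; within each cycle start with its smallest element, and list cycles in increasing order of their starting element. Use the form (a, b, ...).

(0, 6, 8, 5, 1)(2, 3, 7, 9)

Start at 0 and follow images: 0 → 6 → 8 → 5 → 1 → 0, giving the cycle (0, 6, 8, 5, 1).
Continuing from each remaining unvisited element yields (0, 6, 8, 5, 1)(2, 3, 7, 9).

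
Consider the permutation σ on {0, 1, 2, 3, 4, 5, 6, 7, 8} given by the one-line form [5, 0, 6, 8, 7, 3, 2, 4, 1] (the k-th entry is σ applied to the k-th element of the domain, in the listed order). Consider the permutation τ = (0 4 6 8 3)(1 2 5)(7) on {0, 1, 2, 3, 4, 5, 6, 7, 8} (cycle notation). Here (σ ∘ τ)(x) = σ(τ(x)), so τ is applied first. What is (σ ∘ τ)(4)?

τ(4) = 6, then σ(6) = 2; composing gives (σ ∘ τ)(4) = 2.

2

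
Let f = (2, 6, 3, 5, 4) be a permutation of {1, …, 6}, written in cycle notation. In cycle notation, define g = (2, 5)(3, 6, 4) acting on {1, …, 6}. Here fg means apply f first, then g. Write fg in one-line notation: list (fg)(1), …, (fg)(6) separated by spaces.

(fg)(x) = g(f(x)). Computing each image: g(f(1)) = g(1) = 1, g(f(2)) = g(6) = 4, g(f(3)) = g(5) = 2, g(f(4)) = g(2) = 5, g(f(5)) = g(4) = 3, g(f(6)) = g(3) = 6.
Hence fg = [1 4 2 5 3 6].

1 4 2 5 3 6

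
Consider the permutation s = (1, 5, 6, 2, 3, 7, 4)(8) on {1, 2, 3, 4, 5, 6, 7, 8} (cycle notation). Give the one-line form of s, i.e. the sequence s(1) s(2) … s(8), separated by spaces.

Each element maps to the next entry in its cycle (wrapping to the front): 1→5, 2→3, 3→7, 4→1, 5→6, 6→2, 7→4, 8→8.
Listing these in domain order gives 5 3 7 1 6 2 4 8.

5 3 7 1 6 2 4 8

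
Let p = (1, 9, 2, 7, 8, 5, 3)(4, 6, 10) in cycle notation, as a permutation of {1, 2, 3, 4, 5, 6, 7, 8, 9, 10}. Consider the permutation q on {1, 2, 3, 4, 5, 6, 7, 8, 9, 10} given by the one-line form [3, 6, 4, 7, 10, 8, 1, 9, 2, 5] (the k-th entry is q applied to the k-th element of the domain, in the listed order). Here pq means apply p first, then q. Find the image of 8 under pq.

First apply p: p(8) = 5, then q(5) = 10. Thus (pq)(8) = 10.

10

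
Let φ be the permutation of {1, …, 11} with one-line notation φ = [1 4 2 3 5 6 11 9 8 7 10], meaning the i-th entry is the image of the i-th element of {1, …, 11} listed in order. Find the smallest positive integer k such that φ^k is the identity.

Writing φ as disjoint cycles, the cycle lengths are 3, 3, 2, 1, 1, 1.
The order of φ is the least common multiple of its cycle lengths: lcm(3, 3, 2) = 6.

6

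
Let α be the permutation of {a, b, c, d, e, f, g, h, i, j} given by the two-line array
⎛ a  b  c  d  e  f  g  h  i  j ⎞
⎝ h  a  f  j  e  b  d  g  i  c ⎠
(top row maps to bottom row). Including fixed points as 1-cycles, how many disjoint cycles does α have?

The cycle decomposition is (a h g d j c f b)(e)(i), which has 3 cycles (counting 1-cycles).

3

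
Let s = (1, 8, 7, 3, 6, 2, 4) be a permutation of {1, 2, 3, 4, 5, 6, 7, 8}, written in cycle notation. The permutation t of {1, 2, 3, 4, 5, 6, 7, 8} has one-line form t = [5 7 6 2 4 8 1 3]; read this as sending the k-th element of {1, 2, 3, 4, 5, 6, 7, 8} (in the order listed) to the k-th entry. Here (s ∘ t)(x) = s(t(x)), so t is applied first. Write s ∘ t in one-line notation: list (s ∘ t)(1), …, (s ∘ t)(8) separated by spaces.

For each element, apply t then s: 1 → 5 → 5; 2 → 7 → 3; 3 → 6 → 2; 4 → 2 → 4; 5 → 4 → 1; 6 → 8 → 7; 7 → 1 → 8; 8 → 3 → 6.
So s ∘ t in one-line form is 5 3 2 4 1 7 8 6.

5 3 2 4 1 7 8 6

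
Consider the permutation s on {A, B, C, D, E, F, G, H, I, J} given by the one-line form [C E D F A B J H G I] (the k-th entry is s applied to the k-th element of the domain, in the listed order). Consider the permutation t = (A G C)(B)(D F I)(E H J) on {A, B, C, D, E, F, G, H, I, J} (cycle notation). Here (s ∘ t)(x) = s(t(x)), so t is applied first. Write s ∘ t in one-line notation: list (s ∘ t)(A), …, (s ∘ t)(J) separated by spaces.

J E C B H G D I F A

(s ∘ t)(x) = s(t(x)). Computing each image: s(t(A)) = s(G) = J, s(t(B)) = s(B) = E, s(t(C)) = s(A) = C, s(t(D)) = s(F) = B, s(t(E)) = s(H) = H, s(t(F)) = s(I) = G, s(t(G)) = s(C) = D, s(t(H)) = s(J) = I, s(t(I)) = s(D) = F, s(t(J)) = s(E) = A.
Hence s ∘ t = [J E C B H G D I F A].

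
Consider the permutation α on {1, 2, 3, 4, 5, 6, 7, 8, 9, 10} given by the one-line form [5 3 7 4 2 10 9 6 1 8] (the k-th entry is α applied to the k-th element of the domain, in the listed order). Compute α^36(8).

Tracing 8 → 6 → … returns to 8 after 3 steps, so 8 lies in a 3-cycle (6, 10, 8).
Since the cycle has length 3, α^36 acts on it the same as α^0 (36 mod 3 = 0).
So α^36(8) = 8.

8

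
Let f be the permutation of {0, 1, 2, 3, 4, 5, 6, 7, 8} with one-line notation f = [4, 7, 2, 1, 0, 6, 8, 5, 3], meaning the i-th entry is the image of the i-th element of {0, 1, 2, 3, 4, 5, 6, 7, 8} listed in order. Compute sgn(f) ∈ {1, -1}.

1

In disjoint-cycle form the cycle lengths are 6, 2, 1.
A cycle is odd iff its length is even; f has 2 even-length cycles, so sgn(f) = (−1)^2 and f is even.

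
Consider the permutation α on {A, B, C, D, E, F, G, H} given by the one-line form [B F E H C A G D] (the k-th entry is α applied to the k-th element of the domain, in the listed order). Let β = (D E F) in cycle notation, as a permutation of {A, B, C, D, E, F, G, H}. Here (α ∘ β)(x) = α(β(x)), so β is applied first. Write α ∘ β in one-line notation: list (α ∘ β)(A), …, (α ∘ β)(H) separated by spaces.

For each element, apply β then α: A → A → B; B → B → F; C → C → E; D → E → C; E → F → A; F → D → H; G → G → G; H → H → D.
Collecting the images, α ∘ β = [B F E C A H G D].

B F E C A H G D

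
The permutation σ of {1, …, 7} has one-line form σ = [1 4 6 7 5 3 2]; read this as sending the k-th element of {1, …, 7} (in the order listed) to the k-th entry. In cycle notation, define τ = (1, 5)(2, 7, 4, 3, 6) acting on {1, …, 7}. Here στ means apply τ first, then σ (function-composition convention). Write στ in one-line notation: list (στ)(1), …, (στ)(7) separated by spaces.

5 2 3 6 1 4 7

Chase each element through τ then σ: 1 → 5 → 5; 2 → 7 → 2; 3 → 6 → 3; 4 → 3 → 6; 5 → 1 → 1; 6 → 2 → 4; 7 → 4 → 7.
So στ in one-line form is 5 2 3 6 1 4 7.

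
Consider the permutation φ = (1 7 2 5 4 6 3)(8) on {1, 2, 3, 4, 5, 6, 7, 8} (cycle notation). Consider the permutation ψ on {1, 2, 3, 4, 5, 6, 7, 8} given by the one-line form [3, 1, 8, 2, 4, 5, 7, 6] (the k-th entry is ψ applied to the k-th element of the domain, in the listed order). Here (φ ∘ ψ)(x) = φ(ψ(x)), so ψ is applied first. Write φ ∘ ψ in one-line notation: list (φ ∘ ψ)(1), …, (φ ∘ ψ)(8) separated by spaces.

(φ ∘ ψ)(x) = φ(ψ(x)). Computing each image: φ(ψ(1)) = φ(3) = 1, φ(ψ(2)) = φ(1) = 7, φ(ψ(3)) = φ(8) = 8, φ(ψ(4)) = φ(2) = 5, φ(ψ(5)) = φ(4) = 6, φ(ψ(6)) = φ(5) = 4, φ(ψ(7)) = φ(7) = 2, φ(ψ(8)) = φ(6) = 3.
Hence φ ∘ ψ = [1 7 8 5 6 4 2 3].

1 7 8 5 6 4 2 3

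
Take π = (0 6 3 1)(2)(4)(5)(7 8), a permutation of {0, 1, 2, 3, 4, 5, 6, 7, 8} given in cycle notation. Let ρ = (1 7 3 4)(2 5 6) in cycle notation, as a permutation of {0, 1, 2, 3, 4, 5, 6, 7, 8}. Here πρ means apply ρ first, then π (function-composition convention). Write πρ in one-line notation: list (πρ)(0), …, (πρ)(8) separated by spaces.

For each element, apply ρ then π: 0 → 0 → 6; 1 → 7 → 8; 2 → 5 → 5; 3 → 4 → 4; 4 → 1 → 0; 5 → 6 → 3; 6 → 2 → 2; 7 → 3 → 1; 8 → 8 → 7.
So πρ in one-line form is 6 8 5 4 0 3 2 1 7.

6 8 5 4 0 3 2 1 7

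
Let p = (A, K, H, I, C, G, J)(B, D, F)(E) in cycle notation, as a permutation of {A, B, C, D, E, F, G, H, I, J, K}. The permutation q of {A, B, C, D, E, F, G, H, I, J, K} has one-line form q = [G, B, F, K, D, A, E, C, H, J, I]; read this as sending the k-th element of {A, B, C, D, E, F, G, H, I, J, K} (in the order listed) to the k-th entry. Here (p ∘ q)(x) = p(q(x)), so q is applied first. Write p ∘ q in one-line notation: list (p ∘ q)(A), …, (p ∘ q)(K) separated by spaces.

J D B H F K E G I A C

(p ∘ q)(x) = p(q(x)). Computing each image: p(q(A)) = p(G) = J, p(q(B)) = p(B) = D, p(q(C)) = p(F) = B, p(q(D)) = p(K) = H, p(q(E)) = p(D) = F, p(q(F)) = p(A) = K, p(q(G)) = p(E) = E, p(q(H)) = p(C) = G, p(q(I)) = p(H) = I, p(q(J)) = p(J) = A, p(q(K)) = p(I) = C.
Hence p ∘ q = [J D B H F K E G I A C].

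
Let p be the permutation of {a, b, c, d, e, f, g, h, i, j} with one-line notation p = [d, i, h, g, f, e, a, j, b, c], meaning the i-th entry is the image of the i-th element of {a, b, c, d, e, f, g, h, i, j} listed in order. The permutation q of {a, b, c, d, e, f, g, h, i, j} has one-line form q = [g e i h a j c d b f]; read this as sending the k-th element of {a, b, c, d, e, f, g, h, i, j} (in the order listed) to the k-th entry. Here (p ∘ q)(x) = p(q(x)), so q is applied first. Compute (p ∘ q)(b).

f

q(b) = e, then p(e) = f; composing gives (p ∘ q)(b) = f.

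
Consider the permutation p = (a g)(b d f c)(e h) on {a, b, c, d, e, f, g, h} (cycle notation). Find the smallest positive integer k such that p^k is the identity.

4

The cycle type of p is (4, 2, 2).
Since disjoint cycles commute, ord(p) = lcm(4, 2, 2) = 4.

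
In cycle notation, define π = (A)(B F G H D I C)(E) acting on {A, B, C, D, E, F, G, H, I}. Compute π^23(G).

D

G lies in the 7-cycle (B F G H D I C).
Powers repeat with period 7 on this cycle, and 23 mod 7 = 2, so π^23(G) = π^2(G).
Advancing 2 steps from G: G → H → D.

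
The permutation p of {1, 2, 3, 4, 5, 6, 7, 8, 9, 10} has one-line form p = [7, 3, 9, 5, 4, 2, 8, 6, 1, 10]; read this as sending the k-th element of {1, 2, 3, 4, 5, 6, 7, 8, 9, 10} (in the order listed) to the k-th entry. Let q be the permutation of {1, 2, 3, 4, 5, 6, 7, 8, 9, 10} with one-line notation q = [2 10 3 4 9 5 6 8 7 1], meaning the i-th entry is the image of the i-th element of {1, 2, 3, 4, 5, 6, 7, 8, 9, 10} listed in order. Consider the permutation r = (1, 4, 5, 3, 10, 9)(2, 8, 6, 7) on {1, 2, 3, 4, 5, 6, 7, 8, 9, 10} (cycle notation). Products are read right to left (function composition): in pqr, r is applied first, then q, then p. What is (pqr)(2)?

6

(pqr)(2) = p(q(r(2))). r(2) = 8, then q(8) = 8, then p(8) = 6, so the result is 6.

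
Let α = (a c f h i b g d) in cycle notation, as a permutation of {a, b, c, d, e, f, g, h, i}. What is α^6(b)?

b lies in the 8-cycle (a c f h i b g d).
Advancing 6 steps from b: b → g → d → a → c → f → h.

h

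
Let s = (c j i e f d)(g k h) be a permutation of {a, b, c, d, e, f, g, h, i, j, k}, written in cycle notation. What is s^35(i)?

i lies in the 6-cycle (c j i e f d).
Since the cycle has length 6, s^35 acts on it the same as s^5 (35 mod 6 = 5).
Stepping 5 places around the cycle: i → e → f → d → c → j.

j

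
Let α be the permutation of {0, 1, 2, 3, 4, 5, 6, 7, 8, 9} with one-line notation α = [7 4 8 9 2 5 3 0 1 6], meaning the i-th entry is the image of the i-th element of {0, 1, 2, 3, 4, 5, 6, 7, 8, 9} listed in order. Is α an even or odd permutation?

even

In disjoint-cycle form the cycle lengths are 4, 3, 2, 1.
A cycle of length ℓ contributes ℓ−1 transpositions, so α is a product of 3 + 2 + 1 = 6 transpositions — even.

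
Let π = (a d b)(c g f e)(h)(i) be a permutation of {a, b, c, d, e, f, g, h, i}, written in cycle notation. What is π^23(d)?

a

d lies in the 3-cycle (a d b).
Powers repeat with period 3 on this cycle, and 23 mod 3 = 2, so π^23(d) = π^2(d).
Stepping 2 places around the cycle: d → b → a.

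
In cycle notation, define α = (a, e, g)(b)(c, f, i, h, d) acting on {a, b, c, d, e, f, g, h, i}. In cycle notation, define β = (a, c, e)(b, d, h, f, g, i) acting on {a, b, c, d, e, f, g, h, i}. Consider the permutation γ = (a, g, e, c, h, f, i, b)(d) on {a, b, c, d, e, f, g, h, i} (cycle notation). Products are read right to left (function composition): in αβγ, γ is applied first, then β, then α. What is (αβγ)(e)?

g

Chase e: γ(e) = c; β(c) = e; α(e) = g. Hence (αβγ)(e) = g.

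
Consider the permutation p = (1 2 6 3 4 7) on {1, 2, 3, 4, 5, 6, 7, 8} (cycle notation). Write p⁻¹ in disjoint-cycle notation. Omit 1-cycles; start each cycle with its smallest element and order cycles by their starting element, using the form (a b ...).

The inverse reverses each cycle.
Reversing each cycle of p and rotating so the smallest element leads gives (1 7 4 3 6 2).

(1 7 4 3 6 2)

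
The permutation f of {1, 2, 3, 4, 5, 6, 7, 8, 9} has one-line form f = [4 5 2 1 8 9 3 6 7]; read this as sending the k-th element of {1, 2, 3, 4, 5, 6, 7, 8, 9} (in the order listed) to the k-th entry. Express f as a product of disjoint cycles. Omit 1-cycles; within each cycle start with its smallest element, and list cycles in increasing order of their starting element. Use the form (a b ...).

(1 4)(2 5 8 6 9 7 3)

Start at 1 and follow images: 1 → 4 → 1, giving the cycle (1 4).
Repeating from the next unused element and collecting all non-trivial cycles gives (1 4)(2 5 8 6 9 7 3).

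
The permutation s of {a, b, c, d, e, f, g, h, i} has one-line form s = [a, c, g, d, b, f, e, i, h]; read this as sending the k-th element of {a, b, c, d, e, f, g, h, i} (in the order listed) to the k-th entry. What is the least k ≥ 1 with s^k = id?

The disjoint-cycle form of s has cycle lengths 4, 2, 1, 1, 1.
The order is lcm(4, 2) = 4.

4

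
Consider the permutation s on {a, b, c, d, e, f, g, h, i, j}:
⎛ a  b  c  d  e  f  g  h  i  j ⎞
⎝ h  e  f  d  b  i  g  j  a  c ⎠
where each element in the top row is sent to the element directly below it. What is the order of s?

6

Writing s as disjoint cycles, the cycle lengths are 6, 2, 1, 1.
The order of s is the least common multiple of its cycle lengths: lcm(6, 2) = 6.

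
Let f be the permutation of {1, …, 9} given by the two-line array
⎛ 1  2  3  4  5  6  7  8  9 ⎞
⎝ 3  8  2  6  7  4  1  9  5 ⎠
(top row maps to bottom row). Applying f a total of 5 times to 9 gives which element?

Tracing 9 → 5 → … returns to 9 after 7 steps, so 9 lies in a 7-cycle (1 3 2 8 9 5 7).
Advancing 5 steps from 9: 9 → 5 → 7 → 1 → 3 → 2.

2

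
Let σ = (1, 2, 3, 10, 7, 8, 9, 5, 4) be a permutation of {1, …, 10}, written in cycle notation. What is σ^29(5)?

1

5 lies in the 9-cycle (1, 2, 3, 10, 7, 8, 9, 5, 4).
Powers repeat with period 9 on this cycle, and 29 mod 9 = 2, so σ^29(5) = σ^2(5).
Advancing 2 steps from 5: 5 → 4 → 1.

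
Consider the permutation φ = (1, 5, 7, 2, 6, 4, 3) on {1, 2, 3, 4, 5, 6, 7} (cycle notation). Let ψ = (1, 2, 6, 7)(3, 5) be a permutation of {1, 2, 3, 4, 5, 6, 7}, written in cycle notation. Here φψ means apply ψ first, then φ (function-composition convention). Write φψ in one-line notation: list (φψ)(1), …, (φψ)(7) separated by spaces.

(φψ)(x) = φ(ψ(x)). Computing each image: φ(ψ(1)) = φ(2) = 6, φ(ψ(2)) = φ(6) = 4, φ(ψ(3)) = φ(5) = 7, φ(ψ(4)) = φ(4) = 3, φ(ψ(5)) = φ(3) = 1, φ(ψ(6)) = φ(7) = 2, φ(ψ(7)) = φ(1) = 5.
Hence φψ = [6 4 7 3 1 2 5].

6 4 7 3 1 2 5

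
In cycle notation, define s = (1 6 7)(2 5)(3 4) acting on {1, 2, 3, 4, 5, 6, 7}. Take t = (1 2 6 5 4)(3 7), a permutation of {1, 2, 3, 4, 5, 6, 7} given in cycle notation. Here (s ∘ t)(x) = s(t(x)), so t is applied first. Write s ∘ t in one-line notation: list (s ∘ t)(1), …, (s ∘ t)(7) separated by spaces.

Chase each element through t then s: 1 → 2 → 5; 2 → 6 → 7; 3 → 7 → 1; 4 → 1 → 6; 5 → 4 → 3; 6 → 5 → 2; 7 → 3 → 4.
So s ∘ t in one-line form is 5 7 1 6 3 2 4.

5 7 1 6 3 2 4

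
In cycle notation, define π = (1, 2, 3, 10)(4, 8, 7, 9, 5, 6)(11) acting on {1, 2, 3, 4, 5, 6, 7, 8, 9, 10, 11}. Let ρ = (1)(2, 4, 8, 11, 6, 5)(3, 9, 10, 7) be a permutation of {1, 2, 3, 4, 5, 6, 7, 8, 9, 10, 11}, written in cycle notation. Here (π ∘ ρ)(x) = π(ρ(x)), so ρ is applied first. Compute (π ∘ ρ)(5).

3

(π ∘ ρ)(5) = π(ρ(5)). ρ(5) = 2, then π(2) = 3. So (π ∘ ρ)(5) = 3.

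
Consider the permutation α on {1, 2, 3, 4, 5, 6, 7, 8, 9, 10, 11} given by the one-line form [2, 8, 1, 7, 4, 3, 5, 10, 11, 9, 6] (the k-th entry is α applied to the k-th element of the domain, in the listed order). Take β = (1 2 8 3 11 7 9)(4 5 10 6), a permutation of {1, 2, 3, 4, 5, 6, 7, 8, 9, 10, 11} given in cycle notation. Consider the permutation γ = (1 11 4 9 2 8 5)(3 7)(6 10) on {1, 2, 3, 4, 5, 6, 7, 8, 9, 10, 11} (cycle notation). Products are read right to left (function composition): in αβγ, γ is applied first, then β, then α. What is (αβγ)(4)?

(αβγ)(4) = α(β(γ(4))). γ(4) = 9, then β(9) = 1, then α(1) = 2, so the result is 2.

2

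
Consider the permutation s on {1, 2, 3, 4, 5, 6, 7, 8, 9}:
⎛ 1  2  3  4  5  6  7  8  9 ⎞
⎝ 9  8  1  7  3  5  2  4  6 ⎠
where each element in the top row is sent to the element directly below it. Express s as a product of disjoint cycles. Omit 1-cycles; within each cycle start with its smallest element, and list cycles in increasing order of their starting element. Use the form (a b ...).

From 1: 1 → 9 → 6 → 5 → 3 → 1, closing the cycle (1 9 6 5 3).
Repeating from the next unused element and collecting all non-trivial cycles gives (1 9 6 5 3)(2 8 4 7).

(1 9 6 5 3)(2 8 4 7)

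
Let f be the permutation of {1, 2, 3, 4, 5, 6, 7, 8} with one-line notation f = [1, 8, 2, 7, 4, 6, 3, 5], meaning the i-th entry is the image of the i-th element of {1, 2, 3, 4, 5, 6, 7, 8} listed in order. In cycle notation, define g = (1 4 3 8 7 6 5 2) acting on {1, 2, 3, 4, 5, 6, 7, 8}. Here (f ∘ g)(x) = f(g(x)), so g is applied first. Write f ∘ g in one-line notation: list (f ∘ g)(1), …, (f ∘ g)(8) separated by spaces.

7 1 5 2 8 4 6 3

Chase each element through g then f: 1 → 4 → 7; 2 → 1 → 1; 3 → 8 → 5; 4 → 3 → 2; 5 → 2 → 8; 6 → 5 → 4; 7 → 6 → 6; 8 → 7 → 3.
Collecting the images, f ∘ g = [7 1 5 2 8 4 6 3].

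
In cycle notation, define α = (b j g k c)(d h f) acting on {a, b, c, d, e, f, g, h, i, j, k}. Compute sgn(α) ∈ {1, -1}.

The cycle lengths are 5, 3, 1, 1, 1.
A cycle of length ℓ contributes ℓ−1 transpositions, so α is a product of 4 + 2 = 6 transpositions — even.

1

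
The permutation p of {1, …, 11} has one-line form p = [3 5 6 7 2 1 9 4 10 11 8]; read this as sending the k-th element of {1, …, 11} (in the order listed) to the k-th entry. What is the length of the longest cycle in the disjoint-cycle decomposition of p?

6

Decomposing into disjoint cycles gives (1 3 6)(2 5)(4 7 9 10 11 8); the longest has length 6.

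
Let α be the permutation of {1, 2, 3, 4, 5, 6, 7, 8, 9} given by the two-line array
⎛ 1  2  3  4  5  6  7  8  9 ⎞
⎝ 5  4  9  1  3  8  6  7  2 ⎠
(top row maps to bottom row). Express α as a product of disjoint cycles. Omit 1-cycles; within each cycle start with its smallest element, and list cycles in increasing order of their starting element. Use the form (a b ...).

(1 5 3 9 2 4)(6 8 7)

Start at 1 and follow images: 1 → 5 → 3 → 9 → 2 → 4 → 1, giving the cycle (1 5 3 9 2 4).
Repeating from the next unused element and collecting all non-trivial cycles gives (1 5 3 9 2 4)(6 8 7).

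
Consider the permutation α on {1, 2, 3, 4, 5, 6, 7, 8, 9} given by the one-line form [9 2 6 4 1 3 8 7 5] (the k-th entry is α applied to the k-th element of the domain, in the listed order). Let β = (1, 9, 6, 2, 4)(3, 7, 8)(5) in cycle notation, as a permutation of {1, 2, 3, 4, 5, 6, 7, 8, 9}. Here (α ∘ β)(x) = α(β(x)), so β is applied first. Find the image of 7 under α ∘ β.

7

(α ∘ β)(7) = α(β(7)). β(7) = 8, then α(8) = 7. So (α ∘ β)(7) = 7.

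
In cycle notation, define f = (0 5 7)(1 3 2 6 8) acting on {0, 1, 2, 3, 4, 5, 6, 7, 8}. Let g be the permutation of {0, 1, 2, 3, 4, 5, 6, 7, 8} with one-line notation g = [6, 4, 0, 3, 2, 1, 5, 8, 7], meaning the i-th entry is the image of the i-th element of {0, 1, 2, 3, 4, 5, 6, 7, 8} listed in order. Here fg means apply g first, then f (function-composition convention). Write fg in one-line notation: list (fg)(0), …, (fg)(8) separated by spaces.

8 4 5 2 6 3 7 1 0

For each element, apply g then f: 0 → 6 → 8; 1 → 4 → 4; 2 → 0 → 5; 3 → 3 → 2; 4 → 2 → 6; 5 → 1 → 3; 6 → 5 → 7; 7 → 8 → 1; 8 → 7 → 0.
So fg in one-line form is 8 4 5 2 6 3 7 1 0.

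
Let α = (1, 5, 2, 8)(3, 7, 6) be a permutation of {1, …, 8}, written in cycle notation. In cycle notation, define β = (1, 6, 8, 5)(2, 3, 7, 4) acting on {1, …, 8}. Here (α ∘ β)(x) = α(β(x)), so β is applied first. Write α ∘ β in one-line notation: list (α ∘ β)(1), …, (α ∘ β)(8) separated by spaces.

(α ∘ β)(x) = α(β(x)). Computing each image: α(β(1)) = α(6) = 3, α(β(2)) = α(3) = 7, α(β(3)) = α(7) = 6, α(β(4)) = α(2) = 8, α(β(5)) = α(1) = 5, α(β(6)) = α(8) = 1, α(β(7)) = α(4) = 4, α(β(8)) = α(5) = 2.
Hence α ∘ β = [3 7 6 8 5 1 4 2].

3 7 6 8 5 1 4 2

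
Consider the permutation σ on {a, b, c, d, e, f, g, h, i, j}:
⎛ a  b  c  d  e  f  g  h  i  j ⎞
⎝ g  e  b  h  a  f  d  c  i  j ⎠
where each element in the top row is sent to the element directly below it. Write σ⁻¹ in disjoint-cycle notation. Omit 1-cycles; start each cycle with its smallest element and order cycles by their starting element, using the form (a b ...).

(a e b c h d g)

The cycle decomposition of σ is (a g d h c b e).
The inverse reverses every cycle; in canonical form, σ⁻¹ = (a e b c h d g).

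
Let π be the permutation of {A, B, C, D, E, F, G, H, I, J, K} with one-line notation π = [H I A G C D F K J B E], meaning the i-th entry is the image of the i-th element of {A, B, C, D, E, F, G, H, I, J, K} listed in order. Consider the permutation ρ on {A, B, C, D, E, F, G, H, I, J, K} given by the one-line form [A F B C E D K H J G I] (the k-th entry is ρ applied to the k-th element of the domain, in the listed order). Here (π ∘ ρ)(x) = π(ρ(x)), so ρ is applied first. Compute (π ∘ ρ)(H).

K

(π ∘ ρ)(H) = π(ρ(H)). ρ(H) = H, then π(H) = K. So (π ∘ ρ)(H) = K.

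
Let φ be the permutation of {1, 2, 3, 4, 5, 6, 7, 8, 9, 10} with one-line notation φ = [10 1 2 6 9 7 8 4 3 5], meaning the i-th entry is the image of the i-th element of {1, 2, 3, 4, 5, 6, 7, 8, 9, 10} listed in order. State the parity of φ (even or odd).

In disjoint-cycle form the cycle lengths are 6, 4.
A cycle is odd iff its length is even; φ has 2 even-length cycles, so sgn(φ) = (−1)^2 and φ is even.

even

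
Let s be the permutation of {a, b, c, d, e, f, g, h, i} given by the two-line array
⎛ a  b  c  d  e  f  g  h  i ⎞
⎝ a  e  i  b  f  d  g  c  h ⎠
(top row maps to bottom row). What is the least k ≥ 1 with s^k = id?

12

Writing s as disjoint cycles, the cycle lengths are 4, 3, 1, 1.
The order is lcm(4, 3) = 12.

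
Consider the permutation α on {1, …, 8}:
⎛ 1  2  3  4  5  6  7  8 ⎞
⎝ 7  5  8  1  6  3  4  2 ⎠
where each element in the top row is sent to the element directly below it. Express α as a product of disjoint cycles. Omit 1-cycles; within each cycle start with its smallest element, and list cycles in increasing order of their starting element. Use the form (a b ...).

(1 7 4)(2 5 6 3 8)

Iterating α from 1 gives 1 → 7 → 4 → 1; that is the 3-cycle (1 7 4).
Repeating from the next unused element and collecting all non-trivial cycles gives (1 7 4)(2 5 6 3 8).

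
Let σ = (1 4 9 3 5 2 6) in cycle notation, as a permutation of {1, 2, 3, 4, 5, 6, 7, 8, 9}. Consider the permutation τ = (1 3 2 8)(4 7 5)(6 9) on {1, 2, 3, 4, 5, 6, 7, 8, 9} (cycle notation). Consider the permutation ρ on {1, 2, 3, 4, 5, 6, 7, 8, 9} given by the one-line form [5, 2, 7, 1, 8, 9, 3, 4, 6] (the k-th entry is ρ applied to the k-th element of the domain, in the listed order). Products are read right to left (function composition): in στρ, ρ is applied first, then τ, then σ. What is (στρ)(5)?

4

Apply the permutations in order: ρ(5) = 8, then τ(8) = 1, then σ(1) = 4. So (στρ)(5) = 4.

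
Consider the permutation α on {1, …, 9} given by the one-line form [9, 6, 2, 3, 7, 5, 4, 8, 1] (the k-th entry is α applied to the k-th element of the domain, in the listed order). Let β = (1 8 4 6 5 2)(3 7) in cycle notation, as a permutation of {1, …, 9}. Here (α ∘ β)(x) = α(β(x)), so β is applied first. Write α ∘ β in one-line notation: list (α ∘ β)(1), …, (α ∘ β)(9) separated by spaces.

For each element, apply β then α: 1 → 8 → 8; 2 → 1 → 9; 3 → 7 → 4; 4 → 6 → 5; 5 → 2 → 6; 6 → 5 → 7; 7 → 3 → 2; 8 → 4 → 3; 9 → 9 → 1.
Collecting the images, α ∘ β = [8 9 4 5 6 7 2 3 1].

8 9 4 5 6 7 2 3 1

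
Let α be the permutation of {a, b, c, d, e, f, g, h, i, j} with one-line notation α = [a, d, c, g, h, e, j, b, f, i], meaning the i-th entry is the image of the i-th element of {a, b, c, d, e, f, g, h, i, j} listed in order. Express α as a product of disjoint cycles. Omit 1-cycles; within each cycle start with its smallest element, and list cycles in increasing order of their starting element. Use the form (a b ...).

(b d g j i f e h)

Iterating α from b gives b → d → g → j → i → f → e → h → b; that is the 8-cycle (b d g j i f e h).
Continuing from each remaining unvisited element yields (b d g j i f e h).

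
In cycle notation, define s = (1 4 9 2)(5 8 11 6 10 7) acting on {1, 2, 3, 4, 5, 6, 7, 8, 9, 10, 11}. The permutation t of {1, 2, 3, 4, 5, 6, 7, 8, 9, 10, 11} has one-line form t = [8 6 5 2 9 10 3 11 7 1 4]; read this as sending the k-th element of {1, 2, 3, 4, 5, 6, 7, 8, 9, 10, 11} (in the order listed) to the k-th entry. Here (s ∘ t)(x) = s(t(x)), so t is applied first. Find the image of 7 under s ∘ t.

3

(s ∘ t)(7) = s(t(7)). t(7) = 3, then s(3) = 3. So (s ∘ t)(7) = 3.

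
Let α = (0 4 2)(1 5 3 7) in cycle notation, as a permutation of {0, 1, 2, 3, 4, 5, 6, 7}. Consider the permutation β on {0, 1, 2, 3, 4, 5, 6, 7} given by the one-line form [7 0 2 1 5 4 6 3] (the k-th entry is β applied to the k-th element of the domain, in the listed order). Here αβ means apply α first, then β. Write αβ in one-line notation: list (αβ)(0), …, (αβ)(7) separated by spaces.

(αβ)(x) = β(α(x)). Computing each image: β(α(0)) = β(4) = 5, β(α(1)) = β(5) = 4, β(α(2)) = β(0) = 7, β(α(3)) = β(7) = 3, β(α(4)) = β(2) = 2, β(α(5)) = β(3) = 1, β(α(6)) = β(6) = 6, β(α(7)) = β(1) = 0.
Hence αβ = [5 4 7 3 2 1 6 0].

5 4 7 3 2 1 6 0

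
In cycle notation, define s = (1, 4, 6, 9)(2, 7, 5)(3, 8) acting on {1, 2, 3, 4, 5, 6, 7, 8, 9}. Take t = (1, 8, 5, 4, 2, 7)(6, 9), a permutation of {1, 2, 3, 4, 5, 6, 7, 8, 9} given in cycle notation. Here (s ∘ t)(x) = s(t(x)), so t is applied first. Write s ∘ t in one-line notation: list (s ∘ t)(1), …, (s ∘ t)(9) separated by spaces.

3 5 8 7 6 1 4 2 9

(s ∘ t)(x) = s(t(x)). Computing each image: s(t(1)) = s(8) = 3, s(t(2)) = s(7) = 5, s(t(3)) = s(3) = 8, s(t(4)) = s(2) = 7, s(t(5)) = s(4) = 6, s(t(6)) = s(9) = 1, s(t(7)) = s(1) = 4, s(t(8)) = s(5) = 2, s(t(9)) = s(6) = 9.
Hence s ∘ t = [3 5 8 7 6 1 4 2 9].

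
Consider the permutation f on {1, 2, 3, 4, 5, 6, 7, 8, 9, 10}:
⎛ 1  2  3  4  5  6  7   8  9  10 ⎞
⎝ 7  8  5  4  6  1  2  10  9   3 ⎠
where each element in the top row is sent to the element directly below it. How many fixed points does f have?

The fixed points (elements with f(x) = x) are {4, 9}, so there are 2.

2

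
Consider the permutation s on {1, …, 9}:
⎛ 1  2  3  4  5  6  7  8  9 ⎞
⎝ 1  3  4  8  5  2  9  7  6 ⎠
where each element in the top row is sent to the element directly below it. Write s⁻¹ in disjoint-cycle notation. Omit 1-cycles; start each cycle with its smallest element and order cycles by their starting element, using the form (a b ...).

(2 6 9 7 8 4 3)

The cycle decomposition of s is (2 3 4 8 7 9 6).
The inverse reverses every cycle; in canonical form, s⁻¹ = (2 6 9 7 8 4 3).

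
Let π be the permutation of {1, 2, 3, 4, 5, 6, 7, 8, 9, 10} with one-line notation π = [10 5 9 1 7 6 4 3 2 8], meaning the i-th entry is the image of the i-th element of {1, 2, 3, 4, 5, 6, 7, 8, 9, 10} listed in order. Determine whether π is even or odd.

In disjoint-cycle form the cycle lengths are 9, 1.
A cycle is odd iff its length is even; π has 0 even-length cycles, so sgn(π) = (−1)^0 and π is even.

even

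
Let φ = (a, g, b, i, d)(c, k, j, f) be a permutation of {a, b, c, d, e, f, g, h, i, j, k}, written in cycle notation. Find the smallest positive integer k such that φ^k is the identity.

20

The disjoint cycles have lengths 5, 4, 1, 1.
Since disjoint cycles commute, ord(φ) = lcm(5, 4) = 20.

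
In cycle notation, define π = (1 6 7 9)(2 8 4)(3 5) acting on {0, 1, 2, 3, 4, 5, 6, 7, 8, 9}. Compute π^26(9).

9 lies in the 4-cycle (1 6 7 9).
Since the cycle has length 4, π^26 acts on it the same as π^2 (26 mod 4 = 2).
Stepping 2 places around the cycle: 9 → 1 → 6.

6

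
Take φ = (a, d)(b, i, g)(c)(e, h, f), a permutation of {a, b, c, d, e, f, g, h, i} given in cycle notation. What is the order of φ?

6

The disjoint cycles have lengths 3, 3, 2, 1.
The order is lcm(3, 3, 2) = 6.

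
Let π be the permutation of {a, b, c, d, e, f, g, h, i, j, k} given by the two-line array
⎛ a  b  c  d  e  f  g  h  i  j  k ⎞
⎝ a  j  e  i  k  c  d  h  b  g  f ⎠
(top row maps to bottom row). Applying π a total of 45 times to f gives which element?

c

Tracing f → c → … returns to f after 4 steps, so f lies in a 4-cycle (c e k f).
On a 4-cycle, π^4 is the identity, so π^45 = π^1 there (45 ≡ 1 mod 4).
Stepping 1 place around the cycle: f → c.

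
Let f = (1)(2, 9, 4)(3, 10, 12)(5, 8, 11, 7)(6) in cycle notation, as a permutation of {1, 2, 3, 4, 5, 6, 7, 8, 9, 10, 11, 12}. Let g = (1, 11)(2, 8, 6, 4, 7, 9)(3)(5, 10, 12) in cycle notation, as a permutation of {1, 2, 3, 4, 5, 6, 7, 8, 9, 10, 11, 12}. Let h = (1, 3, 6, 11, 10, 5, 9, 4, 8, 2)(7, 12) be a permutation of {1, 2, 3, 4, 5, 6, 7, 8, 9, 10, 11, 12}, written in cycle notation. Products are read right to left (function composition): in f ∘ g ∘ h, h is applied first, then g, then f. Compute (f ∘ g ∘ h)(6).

Chase 6: h(6) = 11; g(11) = 1; f(1) = 1. Hence (f ∘ g ∘ h)(6) = 1.

1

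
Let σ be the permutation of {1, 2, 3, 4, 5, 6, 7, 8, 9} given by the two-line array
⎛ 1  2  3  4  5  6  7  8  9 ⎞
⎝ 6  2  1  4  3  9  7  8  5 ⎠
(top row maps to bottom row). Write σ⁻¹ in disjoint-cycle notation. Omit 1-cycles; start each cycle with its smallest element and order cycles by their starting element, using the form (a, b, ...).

(1, 3, 5, 9, 6)

First write σ in disjoint cycles: (1, 6, 9, 5, 3).
Reversing each cycle (and rotating so the smallest element leads) gives σ⁻¹ = (1, 3, 5, 9, 6).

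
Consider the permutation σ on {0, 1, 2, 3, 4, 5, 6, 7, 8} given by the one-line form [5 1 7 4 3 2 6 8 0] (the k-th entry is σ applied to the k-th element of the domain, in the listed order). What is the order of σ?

The disjoint-cycle form of σ has cycle lengths 5, 2, 1, 1.
The order is lcm(5, 2) = 10.

10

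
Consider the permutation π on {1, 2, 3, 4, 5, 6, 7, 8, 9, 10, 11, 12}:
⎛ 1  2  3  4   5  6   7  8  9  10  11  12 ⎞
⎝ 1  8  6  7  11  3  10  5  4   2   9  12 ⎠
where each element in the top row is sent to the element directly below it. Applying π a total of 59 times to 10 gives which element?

5

Tracing 10 → 2 → … returns to 10 after 8 steps, so 10 lies in an 8-cycle (2, 8, 5, 11, 9, 4, 7, 10).
On an 8-cycle, π^8 is the identity, so π^59 = π^3 there (59 ≡ 3 mod 8).
Stepping 3 places around the cycle: 10 → 2 → 8 → 5.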